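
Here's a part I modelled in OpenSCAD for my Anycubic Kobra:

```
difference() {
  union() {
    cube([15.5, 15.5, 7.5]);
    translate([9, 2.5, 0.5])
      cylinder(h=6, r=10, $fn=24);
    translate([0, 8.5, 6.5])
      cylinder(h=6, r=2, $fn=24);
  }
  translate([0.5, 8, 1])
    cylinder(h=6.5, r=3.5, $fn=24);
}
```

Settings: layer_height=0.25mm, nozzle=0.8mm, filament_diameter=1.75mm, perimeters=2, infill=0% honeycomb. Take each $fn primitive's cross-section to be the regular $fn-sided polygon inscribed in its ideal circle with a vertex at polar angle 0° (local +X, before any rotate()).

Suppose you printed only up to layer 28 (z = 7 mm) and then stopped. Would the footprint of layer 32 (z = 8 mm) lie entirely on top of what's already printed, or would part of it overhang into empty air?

part overhangs

Compare the two slices. At z = 7: the cube is present — its section is the full 15.5×15.5 rectangle (area 240.25 mm²); the cylinder at (9, 2.5) is not intersected at this z (z outside [0.5, 6.5]); the r=2 cylinder at (0, 8.5) gives a regular 24-gon of circumradius 2 (constant along its height) (area = (24/2)·2.000²·sin(360°/24) = 12.42 mm²); Combining (union): the regions partially overlap — summed areas 252.67 mm² minus the doubly-counted overlap 6.21 mm² gives 246.46 mm² — area = 246.46 mm²; the cylinder at (0.5, 8): section is a regular 24-gon, circumradius r=3.5 (area = (24/2)·3.500²·sin(360°/24) = 38.05 mm²); After the difference (first − rest): starting from that combined region (246.46 mm²), the r=3.5 cylinder at (0.5, 8) partially overlaps it — only the 28.70 mm² overlap (of its 38.05 mm²) is removed, clipping the outline — area = 217.76 mm². At z = 8: the cube is not intersected at this z (z outside [0, 7.5]); the cylinder at (9, 2.5) does not reach this height (z outside [0.5, 6.5]); the cylinder at (0, 8.5): section is a regular 24-gon, circumradius r=2 (area = (24/2)·2.000²·sin(360°/24) = 12.42 mm²); Taking the union: only the r=2 cylinder at (0, 8.5) is present, so the union is just that shape — area = 12.42 mm²; the cylinder at (0.5, 8) does not reach this height (z outside [1, 7.5]); Subtracting the remaining from the first: none of the subtracted shapes is present at this height, so that combined region is unchanged — area = 12.42 mm². Checking containment: at z = 8 the cross-section extends beyond the z = 7 cross-section by about 12.42 mm².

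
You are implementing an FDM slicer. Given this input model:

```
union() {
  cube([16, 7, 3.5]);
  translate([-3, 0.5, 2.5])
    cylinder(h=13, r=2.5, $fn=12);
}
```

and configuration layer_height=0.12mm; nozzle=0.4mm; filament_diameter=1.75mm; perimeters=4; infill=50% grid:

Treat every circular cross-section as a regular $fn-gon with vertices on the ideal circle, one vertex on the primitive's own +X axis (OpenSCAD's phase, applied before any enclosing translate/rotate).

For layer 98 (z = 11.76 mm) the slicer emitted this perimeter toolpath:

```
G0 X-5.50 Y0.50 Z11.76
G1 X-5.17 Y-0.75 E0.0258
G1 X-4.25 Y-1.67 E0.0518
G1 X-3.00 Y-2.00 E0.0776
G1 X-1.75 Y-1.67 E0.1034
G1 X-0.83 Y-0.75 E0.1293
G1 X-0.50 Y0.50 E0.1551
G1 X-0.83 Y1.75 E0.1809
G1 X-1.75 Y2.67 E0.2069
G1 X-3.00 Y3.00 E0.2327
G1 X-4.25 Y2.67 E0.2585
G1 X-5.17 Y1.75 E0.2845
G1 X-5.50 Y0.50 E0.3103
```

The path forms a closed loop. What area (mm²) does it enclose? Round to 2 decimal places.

Apply the shoelace formula to the sequence of (X, Y) vertices; enclosed area = 18.79 mm².

18.79 mm²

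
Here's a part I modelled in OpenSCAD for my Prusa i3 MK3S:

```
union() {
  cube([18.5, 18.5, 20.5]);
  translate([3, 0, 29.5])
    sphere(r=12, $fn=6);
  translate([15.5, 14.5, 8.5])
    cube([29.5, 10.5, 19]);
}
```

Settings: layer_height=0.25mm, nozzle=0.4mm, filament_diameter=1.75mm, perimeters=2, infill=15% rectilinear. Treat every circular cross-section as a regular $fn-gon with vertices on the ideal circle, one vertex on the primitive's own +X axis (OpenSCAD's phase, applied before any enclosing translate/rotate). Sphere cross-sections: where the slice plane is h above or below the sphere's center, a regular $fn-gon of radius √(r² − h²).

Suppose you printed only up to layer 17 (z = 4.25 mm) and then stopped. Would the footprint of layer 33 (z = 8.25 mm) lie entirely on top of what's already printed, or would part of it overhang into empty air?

entirely on top

Compare the two slices. At z = 4.25: the cube is present — its section is the full 18.5×18.5 rectangle (area 342.25 mm²); the sphere at (3, 0) is not intersected at this z (|z−center|=25.250 > r=12); the cube at (15.5, 14.5) is not intersected at this z (z outside [8.5, 27.5]); Taking the union: only the 18.5×18.5 cube is present, so the union is just that shape — area = 342.25 mm². At z = 8.25: the 18.5×18.5 cube contributes its full rectangle (area 342.25 mm²); the sphere at (3, 0) is absent (|z−center|=21.250 > r=12); the cube at (15.5, 14.5) is not intersected at this z (z outside [8.5, 27.5]); Taking the union: only the 18.5×18.5 cube is present, so the union is just that shape — area = 342.25 mm². Checking containment: the cross-section at z = 8.25 is a subset of the cross-section at z = 4.25.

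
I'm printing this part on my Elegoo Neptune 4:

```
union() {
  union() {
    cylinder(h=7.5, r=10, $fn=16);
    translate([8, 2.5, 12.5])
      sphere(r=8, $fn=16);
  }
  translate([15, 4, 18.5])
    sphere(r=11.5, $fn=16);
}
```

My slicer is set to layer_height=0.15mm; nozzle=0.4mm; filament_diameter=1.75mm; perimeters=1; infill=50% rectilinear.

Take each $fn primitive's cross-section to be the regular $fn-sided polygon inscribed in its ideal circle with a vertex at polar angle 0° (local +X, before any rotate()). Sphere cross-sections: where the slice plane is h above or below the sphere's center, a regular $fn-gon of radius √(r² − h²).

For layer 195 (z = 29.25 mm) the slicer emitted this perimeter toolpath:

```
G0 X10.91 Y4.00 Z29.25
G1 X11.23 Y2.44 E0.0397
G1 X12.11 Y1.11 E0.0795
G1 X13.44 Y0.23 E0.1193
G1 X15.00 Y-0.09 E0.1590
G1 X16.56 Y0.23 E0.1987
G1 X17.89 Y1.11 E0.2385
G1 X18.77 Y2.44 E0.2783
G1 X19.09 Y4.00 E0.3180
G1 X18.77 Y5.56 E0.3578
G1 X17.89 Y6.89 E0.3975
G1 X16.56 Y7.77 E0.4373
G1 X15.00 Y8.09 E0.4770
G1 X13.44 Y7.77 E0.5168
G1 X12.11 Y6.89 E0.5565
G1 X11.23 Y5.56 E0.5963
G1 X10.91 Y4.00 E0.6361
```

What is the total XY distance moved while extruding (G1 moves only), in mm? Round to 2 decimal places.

25.50 mm

Sum the Euclidean lengths of each G1 segment: total = 25.50 mm.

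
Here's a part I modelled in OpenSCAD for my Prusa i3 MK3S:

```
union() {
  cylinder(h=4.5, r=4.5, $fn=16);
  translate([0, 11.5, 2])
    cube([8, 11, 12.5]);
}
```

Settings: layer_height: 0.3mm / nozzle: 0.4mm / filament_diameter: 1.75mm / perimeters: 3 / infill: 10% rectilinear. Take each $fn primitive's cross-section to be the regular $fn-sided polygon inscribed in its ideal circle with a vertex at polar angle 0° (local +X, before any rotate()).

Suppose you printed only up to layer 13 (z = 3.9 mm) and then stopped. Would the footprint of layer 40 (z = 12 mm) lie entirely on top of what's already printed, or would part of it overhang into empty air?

Compare the two slices. At z = 3.9: the cylinder: section is a regular 16-gon, circumradius r=4.5 (area = (16/2)·4.500²·sin(360°/16) = 61.99 mm²); the cube at (0, 11.5) (footprint 8×11) is included at this height (area 88.00 mm²); Merging all regions: the 2 present regions are separate (no shared area or edge), so areas and boundary lengths simply add and each stays a separate island — area = 149.99 mm². At z = 12: the cylinder does not reach this height (z outside [0, 4.5]); the 8×11 cube at (0, 11.5) contributes its full rectangle (area 88.00 mm²); Combining (union): only the 8×11 cube at (0, 11.5) is present, so the union is just that shape — area = 88.00 mm². Checking containment: the cross-section at z = 12 is a subset of the cross-section at z = 3.9.

entirely on top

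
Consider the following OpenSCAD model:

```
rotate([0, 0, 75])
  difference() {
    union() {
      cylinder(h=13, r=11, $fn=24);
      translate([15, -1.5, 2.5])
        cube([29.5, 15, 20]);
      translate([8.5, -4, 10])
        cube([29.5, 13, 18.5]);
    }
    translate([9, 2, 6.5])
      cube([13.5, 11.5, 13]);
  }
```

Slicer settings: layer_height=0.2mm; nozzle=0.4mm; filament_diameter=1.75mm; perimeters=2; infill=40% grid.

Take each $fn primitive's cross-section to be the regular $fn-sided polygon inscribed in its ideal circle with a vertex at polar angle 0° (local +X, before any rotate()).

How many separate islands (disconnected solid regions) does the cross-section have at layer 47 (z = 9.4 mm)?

At z = 9.4 mm: the cylinder: section is a regular 24-gon, circumradius r=11; the cube at (15, -1.5) (footprint 29.5×15) is included at this height; the cube at (8.5, -4) does not reach this height (z outside [10, 28.5]); Taking the union: the 2 present regions are separate (no shared area or edge), so areas and boundary lengths simply add and each stays a separate island — 2 connected regions; the cube at (9, 2) is present — its section is the full 13.5×11.5 rectangle; After the difference (first − rest): starting from the result so far, the 13.5×11.5 cube at (9, 2) partially overlaps it — only the 90.71 mm² overlap (of its 155.25 mm²) is removed, clipping the outline — 2 connected regions; (whole slice rotated 75° about Z — lengths, areas and connectivity unchanged). Overall, the cross-section has 2 separate islands. Island count = 2.

2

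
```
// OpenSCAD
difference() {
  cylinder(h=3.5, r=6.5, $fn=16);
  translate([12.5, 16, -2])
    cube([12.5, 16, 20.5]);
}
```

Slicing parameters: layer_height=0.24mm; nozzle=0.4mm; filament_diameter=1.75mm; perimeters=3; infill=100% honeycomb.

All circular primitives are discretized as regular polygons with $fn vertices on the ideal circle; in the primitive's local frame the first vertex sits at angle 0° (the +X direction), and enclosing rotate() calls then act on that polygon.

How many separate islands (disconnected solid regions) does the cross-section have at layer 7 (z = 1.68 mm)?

At z = 1.68 mm: the cylinder: section is a regular 16-gon, circumradius r=6.5; the cube at (12.5, 16) is present — its section is the full 12.5×16 rectangle; After the difference (first − rest): starting from the r=6.5 cylinder, the 12.5×16 cube at (12.5, 16) misses the remaining region (no effect) — 1 connected region. Overall, the cross-section is a single solid region. Island count = 1.

1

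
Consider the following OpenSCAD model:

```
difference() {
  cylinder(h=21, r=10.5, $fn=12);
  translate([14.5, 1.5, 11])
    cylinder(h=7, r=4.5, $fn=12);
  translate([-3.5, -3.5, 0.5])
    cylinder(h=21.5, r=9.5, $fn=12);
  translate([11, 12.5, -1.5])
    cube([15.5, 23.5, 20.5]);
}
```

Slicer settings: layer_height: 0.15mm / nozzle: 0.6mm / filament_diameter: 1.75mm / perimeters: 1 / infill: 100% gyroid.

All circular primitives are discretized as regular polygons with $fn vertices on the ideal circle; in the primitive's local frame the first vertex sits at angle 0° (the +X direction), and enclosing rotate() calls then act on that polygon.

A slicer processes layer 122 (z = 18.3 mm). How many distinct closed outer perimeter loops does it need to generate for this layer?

1

At z = 18.3 mm: the r=10.5 cylinder gives a regular 12-gon of circumradius 10.5 (constant along its height); the cylinder at (14.5, 1.5) is not intersected at this z (z outside [11, 18]); the r=9.5 cylinder at (-3.5, -3.5) gives a regular 12-gon of circumradius 9.5 (constant along its height); the cube at (11, 12.5) (footprint 15.5×23.5) is included at this height; Subtracting the remaining from the first: starting from the r=10.5 cylinder, the r=9.5 cylinder at (-3.5, -3.5) partially overlaps it — only the 203.04 mm² overlap (of its 270.75 mm²) is removed, clipping the outline; the 15.5×23.5 cube at (11, 12.5) misses the remaining region (no effect) — 1 connected region. The result has 1 disconnected region.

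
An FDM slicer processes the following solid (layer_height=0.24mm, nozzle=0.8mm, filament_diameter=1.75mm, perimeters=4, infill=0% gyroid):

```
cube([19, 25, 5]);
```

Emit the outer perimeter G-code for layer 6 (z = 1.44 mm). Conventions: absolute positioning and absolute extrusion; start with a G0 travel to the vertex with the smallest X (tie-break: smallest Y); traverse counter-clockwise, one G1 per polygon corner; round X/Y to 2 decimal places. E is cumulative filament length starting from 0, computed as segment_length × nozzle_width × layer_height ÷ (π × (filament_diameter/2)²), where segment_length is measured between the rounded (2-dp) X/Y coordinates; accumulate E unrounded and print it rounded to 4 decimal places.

G0 X0.00 Y0.00 Z1.44
G1 X19.00 Y0.00 E1.5167
G1 X19.00 Y25.00 E3.5123
G1 X0.00 Y25.00 E5.0289
G1 X0.00 Y0.00 E7.0245

At z = 1.44 mm: the 19×25 cube contributes its full rectangle. The outline is a single polygon with 4 vertices. Extrusion per mm of travel: 0.8 × 0.24 / (π × 0.875²) = 0.079824. Accumulating E over each segment gives final E = 7.0245.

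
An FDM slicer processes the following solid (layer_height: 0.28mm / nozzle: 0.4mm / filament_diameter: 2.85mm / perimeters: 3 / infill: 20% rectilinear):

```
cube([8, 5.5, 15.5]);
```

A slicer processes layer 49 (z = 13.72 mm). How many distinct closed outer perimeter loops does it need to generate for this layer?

1

At z = 13.72 mm: the 8×5.5 cube contributes its full rectangle. The result has 1 disconnected region.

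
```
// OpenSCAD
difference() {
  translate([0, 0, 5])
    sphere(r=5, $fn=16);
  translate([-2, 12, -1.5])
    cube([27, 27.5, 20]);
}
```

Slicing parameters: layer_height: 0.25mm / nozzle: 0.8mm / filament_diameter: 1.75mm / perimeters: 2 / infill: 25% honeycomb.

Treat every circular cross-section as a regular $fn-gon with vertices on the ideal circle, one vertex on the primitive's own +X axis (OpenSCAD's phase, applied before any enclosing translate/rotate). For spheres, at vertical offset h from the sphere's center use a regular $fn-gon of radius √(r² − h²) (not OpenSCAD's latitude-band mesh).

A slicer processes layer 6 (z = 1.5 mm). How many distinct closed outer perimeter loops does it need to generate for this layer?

At z = 1.5 mm: the sphere: section is a regular 16-gon, circumradius = √(r²−h²) = √(5²−3.5²) = 3.571; the cube at (-2, 12) is present — its section is the full 27×27.5 rectangle; Subtracting the remaining from the first: starting from the r=5 sphere, the 27×27.5 cube at (-2, 12) misses the remaining region (no effect) — 1 connected region. The result has 1 disconnected region.

1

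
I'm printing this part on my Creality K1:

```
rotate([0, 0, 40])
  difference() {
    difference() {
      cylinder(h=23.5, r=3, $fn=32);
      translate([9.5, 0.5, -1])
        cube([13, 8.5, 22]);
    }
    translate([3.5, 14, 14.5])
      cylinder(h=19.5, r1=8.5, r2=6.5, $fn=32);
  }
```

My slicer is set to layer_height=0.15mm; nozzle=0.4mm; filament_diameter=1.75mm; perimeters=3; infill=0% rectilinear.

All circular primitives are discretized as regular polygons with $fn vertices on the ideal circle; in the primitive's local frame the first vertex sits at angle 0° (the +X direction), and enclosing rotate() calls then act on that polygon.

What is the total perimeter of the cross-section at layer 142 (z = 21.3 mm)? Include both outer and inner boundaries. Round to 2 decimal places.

At z = 21.3 mm: the r=3 cylinder gives a regular 32-gon of circumradius 3 (constant along its height) (perimeter = 2·32·3.000·sin(180°/32) = 18.82 mm); the cube at (9.5, 0.5) is absent (z outside [-1, 21]); Subtracting the remaining from the first: none of the subtracted shapes is present at this height, so the r=3 cylinder is unchanged — boundary = 18.82 mm; the cone at (3.5, 14) contributes a regular 32-gon of circumradius 7.803 (interpolated between r1=8.5 and r2=6.5 at t=0.349) (perimeter = 2·32·7.803·sin(180°/32) = 48.95 mm); Subtracting the remaining from the first: starting from that combined region, the cone at (3.5, 14) misses the remaining region (no effect) — boundary = 18.82 mm; (whole slice rotated 40° about Z — lengths, areas and connectivity unchanged). Overall, the cross-section is a single solid region. Total boundary length (outer) = 18.82 mm.

18.82 mm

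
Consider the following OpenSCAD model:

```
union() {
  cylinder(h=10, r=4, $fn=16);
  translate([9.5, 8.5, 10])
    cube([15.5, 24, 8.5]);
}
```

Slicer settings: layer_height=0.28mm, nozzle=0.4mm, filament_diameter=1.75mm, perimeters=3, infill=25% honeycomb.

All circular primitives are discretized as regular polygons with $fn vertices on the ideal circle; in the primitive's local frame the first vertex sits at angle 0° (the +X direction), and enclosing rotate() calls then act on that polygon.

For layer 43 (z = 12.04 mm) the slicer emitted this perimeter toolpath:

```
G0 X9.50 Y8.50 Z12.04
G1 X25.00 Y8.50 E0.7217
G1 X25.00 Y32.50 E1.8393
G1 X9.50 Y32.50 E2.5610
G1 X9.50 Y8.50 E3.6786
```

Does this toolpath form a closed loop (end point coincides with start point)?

Start point (G0): (9.50, 8.50). End point (last G1): the path returns to the start — closed.

yes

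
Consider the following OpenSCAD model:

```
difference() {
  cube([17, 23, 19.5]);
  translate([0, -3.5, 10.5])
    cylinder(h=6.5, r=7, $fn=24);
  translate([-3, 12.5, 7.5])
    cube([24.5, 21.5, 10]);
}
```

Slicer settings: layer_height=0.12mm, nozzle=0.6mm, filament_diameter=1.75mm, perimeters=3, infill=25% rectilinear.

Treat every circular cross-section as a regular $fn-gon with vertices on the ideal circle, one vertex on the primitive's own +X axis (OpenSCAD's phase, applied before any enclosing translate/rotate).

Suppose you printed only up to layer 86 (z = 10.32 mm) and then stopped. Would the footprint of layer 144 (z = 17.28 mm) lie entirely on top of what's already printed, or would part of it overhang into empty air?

Compare the two slices. At z = 10.32: the cube is present — its section is the full 17×23 rectangle (area 391.00 mm²); the cylinder at (0, -3.5) does not reach this height (z outside [10.5, 17]); the cube at (-3, 12.5) (footprint 24.5×21.5) is included at this height (area 526.75 mm²); Subtracting the remaining from the first: starting from the 17×23 cube (391.00 mm²), the 24.5×21.5 cube at (-3, 12.5) partially overlaps it — only the 178.50 mm² overlap (of its 526.75 mm²) is removed, clipping the outline — area = 212.50 mm². At z = 17.28: the 17×23 cube contributes its full rectangle (area 391.00 mm²); the cylinder at (0, -3.5) does not reach this height (z outside [10.5, 17]); the cube at (-3, 12.5) (footprint 24.5×21.5) is included at this height (area 526.75 mm²); After the difference (first − rest): starting from the 17×23 cube (391.00 mm²), the 24.5×21.5 cube at (-3, 12.5) partially overlaps it — only the 178.50 mm² overlap (of its 526.75 mm²) is removed, clipping the outline — area = 212.50 mm². Checking containment: the cross-section at z = 17.28 is a subset of the cross-section at z = 10.32.

entirely on top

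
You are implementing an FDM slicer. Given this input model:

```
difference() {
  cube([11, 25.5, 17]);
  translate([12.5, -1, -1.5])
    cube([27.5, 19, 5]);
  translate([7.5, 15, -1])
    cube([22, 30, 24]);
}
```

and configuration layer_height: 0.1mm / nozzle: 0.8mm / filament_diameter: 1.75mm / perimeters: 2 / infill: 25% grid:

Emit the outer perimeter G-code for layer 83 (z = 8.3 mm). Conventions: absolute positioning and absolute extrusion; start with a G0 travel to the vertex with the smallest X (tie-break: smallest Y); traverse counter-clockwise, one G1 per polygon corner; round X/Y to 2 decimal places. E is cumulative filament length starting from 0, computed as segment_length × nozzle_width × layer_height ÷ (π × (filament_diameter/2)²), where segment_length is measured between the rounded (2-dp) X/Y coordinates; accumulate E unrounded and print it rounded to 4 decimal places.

At z = 8.3 mm: the cube (footprint 11×25.5) is included at this height; the cube at (12.5, -1) does not reach this height (z outside [-1.5, 3.5]); the cube at (7.5, 15) is present — its section is the full 22×30 rectangle; Subtracting the remaining from the first: starting from the 11×25.5 cube, the 22×30 cube at (7.5, 15) partially overlaps it — only the 36.75 mm² overlap (of its 660.00 mm²) is removed, clipping the outline — 1 connected region. The outline is a single polygon with 6 vertices. Extrusion per mm of travel: 0.8 × 0.1 / (π × 0.875²) = 0.033260. Accumulating E over each segment gives final E = 2.4280.

G0 X0.00 Y0.00 Z8.30
G1 X11.00 Y0.00 E0.3659
G1 X11.00 Y15.00 E0.8648
G1 X7.50 Y15.00 E0.9812
G1 X7.50 Y25.50 E1.3304
G1 X0.00 Y25.50 E1.5799
G1 X0.00 Y0.00 E2.4280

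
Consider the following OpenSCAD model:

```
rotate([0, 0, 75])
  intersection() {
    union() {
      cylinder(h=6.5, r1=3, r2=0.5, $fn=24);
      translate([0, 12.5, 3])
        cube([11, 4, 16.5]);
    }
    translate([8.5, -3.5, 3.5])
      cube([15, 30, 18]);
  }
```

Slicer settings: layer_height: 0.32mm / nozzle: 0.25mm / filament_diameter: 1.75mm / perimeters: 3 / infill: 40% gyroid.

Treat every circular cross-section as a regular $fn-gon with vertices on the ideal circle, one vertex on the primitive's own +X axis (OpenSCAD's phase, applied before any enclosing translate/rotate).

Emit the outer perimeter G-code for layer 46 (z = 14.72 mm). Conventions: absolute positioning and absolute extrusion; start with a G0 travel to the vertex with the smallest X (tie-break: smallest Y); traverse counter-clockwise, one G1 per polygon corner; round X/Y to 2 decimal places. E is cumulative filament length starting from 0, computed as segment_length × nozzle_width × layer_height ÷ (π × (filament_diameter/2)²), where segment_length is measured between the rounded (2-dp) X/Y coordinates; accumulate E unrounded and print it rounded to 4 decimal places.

G0 X-13.74 Y12.48 Z14.72
G1 X-9.87 Y11.45 E0.1332
G1 X-9.23 Y13.86 E0.2161
G1 X-13.09 Y14.90 E0.3491
G1 X-13.74 Y12.48 E0.4324

At z = 14.72 mm: the cone is absent (z outside [0, 6.5]); the cube at (0, 12.5) is present — its section is the full 11×4 rectangle; Taking the union: only the 11×4 cube at (0, 12.5) is present, so the union is just that shape — 1 connected region; the 15×30 cube at (8.5, -3.5) contributes its full rectangle; Taking the intersection: the 15×30 cube at (8.5, -3.5) partially overlaps the result so far; clipping to the common part keeps 10.00 mm² — 1 connected region; (rotated 75° about Z; rotation is an isometry so areas/perimeters/island counts are preserved). The outline is a single polygon with 4 vertices. Extrusion per mm of travel: 0.25 × 0.32 / (π × 0.875²) = 0.033260. Accumulating E over each segment gives final E = 0.4324.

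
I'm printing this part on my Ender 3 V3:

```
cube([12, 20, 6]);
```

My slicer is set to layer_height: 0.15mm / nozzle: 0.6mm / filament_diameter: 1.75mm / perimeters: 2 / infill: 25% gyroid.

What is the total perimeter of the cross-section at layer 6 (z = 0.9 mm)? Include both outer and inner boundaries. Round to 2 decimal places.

At z = 0.9 mm: the cube is present — its section is the full 12×20 rectangle (perimeter 64.00 mm). Overall, the cross-section is a single solid region. Total boundary length (outer) = 64.00 mm.

64.00 mm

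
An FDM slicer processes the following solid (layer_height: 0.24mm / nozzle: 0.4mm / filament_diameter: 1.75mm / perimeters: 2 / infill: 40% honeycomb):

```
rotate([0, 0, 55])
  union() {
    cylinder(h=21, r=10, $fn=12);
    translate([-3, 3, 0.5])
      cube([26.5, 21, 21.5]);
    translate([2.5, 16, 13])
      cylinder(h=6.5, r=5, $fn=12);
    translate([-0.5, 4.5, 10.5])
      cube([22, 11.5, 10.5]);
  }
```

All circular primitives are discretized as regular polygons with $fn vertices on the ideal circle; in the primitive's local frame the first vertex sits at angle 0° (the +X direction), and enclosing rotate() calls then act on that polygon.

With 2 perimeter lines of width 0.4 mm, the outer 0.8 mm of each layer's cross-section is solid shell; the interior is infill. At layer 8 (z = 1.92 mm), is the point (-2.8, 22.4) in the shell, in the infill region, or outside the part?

At z = 1.92 mm: the r=10 cylinder contributes a regular 12-gon of circumradius 10; the cube at (-3, 3) is present — its section is the full 26.5×21 rectangle; the cylinder at (2.5, 16) is not intersected at this z (z outside [13, 19.5]); the cube at (-0.5, 4.5) is not intersected at this z (z outside [10.5, 21]); Combining (union): the regions partially overlap (shared area 66.00 mm²), so overlapping operands fuse into one piece — 1 connected region; (whole slice rotated 55° about Z — lengths, areas and connectivity unchanged). Overall, the cross-section is a single solid region. Undo the 55° rotation: the query point maps to (16.743, 15.142) in the un-rotated model frame. The nearest boundary edge runs (23.50, 24.00)→(23.50, 3.00); distance from the point to it = 6.76 mm. The point is inside the cross-section and 6.76 mm from the nearest boundary — more than the 0.8 mm shell width (2 × 0.4), so it's in the infill interior.

infill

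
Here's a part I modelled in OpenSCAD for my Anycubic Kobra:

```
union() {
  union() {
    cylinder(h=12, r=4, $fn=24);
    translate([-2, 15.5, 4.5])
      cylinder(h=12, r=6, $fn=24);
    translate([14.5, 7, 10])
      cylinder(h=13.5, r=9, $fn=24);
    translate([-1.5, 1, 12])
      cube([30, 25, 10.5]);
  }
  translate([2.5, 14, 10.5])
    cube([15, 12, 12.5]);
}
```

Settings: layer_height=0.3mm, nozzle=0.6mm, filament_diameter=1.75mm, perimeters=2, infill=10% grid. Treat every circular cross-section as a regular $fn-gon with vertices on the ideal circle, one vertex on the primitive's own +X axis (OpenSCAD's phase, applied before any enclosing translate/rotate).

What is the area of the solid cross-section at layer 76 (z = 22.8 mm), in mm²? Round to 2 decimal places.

418.82 mm²

At z = 22.8 mm: the cylinder is not intersected at this z (z outside [0, 12]); the cylinder at (-2, 15.5) is absent (z outside [4.5, 16.5]); the cylinder at (14.5, 7): section is a regular 24-gon, circumradius r=9 (area = (24/2)·9.000²·sin(360°/24) = 251.57 mm²); the cube at (-1.5, 1) is not intersected at this z (z outside [12, 22.5]); Combining (union): only the r=9 cylinder at (14.5, 7) is present, so the union is just that shape — area = 251.57 mm²; the cube at (2.5, 14) (footprint 15×12) is included at this height (area 180.00 mm²); Combining (union): the regions partially overlap — summed areas 431.57 mm² minus the doubly-counted overlap 12.76 mm² gives 418.82 mm² — area = 418.82 mm². Overall, the cross-section is a single solid region. Net area = 418.82 mm².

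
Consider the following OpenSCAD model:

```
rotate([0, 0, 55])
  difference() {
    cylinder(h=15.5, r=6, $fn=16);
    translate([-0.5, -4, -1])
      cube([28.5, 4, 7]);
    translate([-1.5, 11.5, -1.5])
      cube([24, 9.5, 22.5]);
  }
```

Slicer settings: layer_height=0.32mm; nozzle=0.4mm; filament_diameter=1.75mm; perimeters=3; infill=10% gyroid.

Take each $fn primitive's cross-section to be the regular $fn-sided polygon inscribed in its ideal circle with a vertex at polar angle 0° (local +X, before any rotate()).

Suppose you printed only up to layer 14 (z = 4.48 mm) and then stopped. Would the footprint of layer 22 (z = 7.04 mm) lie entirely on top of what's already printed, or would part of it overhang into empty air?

part overhangs

Compare the two slices. At z = 4.48: the r=6 cylinder gives a regular 16-gon of circumradius 6 (constant along its height) (area = (16/2)·6.000²·sin(360°/16) = 110.21 mm²); the cube at (-0.5, -4) (footprint 28.5×4) is included at this height (area 114.00 mm²); the 24×9.5 cube at (-1.5, 11.5) contributes its full rectangle (area 228.00 mm²); After the difference (first − rest): starting from the r=6 cylinder (110.21 mm²), the 28.5×4 cube at (-0.5, -4) partially overlaps it — only the 23.73 mm² overlap (of its 114.00 mm²) is removed, clipping the outline; the 24×9.5 cube at (-1.5, 11.5) misses the remaining region (no effect) — area = 86.49 mm²; (whole slice rotated 55° about Z — lengths, areas and connectivity unchanged). At z = 7.04: the cylinder: section is a regular 16-gon, circumradius r=6 (area = (16/2)·6.000²·sin(360°/16) = 110.21 mm²); the cube at (-0.5, -4) does not reach this height (z outside [-1, 6]); the cube at (-1.5, 11.5) (footprint 24×9.5) is included at this height (area 228.00 mm²); Taking the first minus the rest: starting from the r=6 cylinder (110.21 mm²), the 24×9.5 cube at (-1.5, 11.5) misses the remaining region (no effect) — area = 110.21 mm²; (whole slice rotated 55° about Z — lengths, areas and connectivity unchanged). Checking containment: at z = 7.04 the cross-section extends beyond the z = 4.48 cross-section by about 23.73 mm².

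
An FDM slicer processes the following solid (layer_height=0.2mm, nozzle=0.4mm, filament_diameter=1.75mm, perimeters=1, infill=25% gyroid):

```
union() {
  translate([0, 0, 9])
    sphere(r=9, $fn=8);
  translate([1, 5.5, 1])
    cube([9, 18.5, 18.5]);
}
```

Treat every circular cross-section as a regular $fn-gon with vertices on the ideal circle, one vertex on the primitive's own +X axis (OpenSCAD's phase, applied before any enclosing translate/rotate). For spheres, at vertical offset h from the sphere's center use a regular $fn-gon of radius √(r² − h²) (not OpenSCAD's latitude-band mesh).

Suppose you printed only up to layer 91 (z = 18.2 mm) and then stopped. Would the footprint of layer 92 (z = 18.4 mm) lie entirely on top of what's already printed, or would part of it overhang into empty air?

entirely on top

Compare the two slices. At z = 18.2: the sphere does not reach this height (|z−center|=9.200 > r=9); the 9×18.5 cube at (1, 5.5) contributes its full rectangle (area 166.50 mm²); Merging all regions: only the 9×18.5 cube at (1, 5.5) is present, so the union is just that shape — area = 166.50 mm². At z = 18.4: the sphere is absent (|z−center|=9.400 > r=9); the cube at (1, 5.5) (footprint 9×18.5) is included at this height (area 166.50 mm²); Taking the union: only the 9×18.5 cube at (1, 5.5) is present, so the union is just that shape — area = 166.50 mm². Checking containment: the cross-section at z = 18.4 is a subset of the cross-section at z = 18.2.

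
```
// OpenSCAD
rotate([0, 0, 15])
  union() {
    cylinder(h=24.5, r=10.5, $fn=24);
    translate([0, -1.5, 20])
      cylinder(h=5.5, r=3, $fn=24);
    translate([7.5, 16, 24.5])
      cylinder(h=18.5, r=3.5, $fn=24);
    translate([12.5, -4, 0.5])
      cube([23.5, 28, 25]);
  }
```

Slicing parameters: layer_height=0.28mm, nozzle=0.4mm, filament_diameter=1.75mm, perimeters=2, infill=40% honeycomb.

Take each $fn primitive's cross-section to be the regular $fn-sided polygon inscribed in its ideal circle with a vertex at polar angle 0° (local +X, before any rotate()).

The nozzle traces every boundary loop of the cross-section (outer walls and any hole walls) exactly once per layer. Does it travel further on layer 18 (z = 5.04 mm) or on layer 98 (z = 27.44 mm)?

layer 18 (z = 5.04 mm)

Layer 18 (z = 5.04): the r=10.5 cylinder gives a regular 24-gon of circumradius 10.5 (constant along its height) (perimeter = 2·24·10.500·sin(180°/24) = 65.79 mm); the cylinder at (0, -1.5) is not intersected at this z (z outside [20, 25.5]); the cylinder at (7.5, 16) is not intersected at this z (z outside [24.5, 43]); the 23.5×28 cube at (12.5, -4) contributes its full rectangle (perimeter 103.00 mm); Taking the union: the 2 present regions are separate (no shared area or edge), so areas and boundary lengths simply add and each stays a separate island — boundary = 168.79 mm; (whole slice rotated 15° about Z — lengths, areas and connectivity unchanged). So its perimeter = 168.79 mm. Layer 98 (z = 27.44): the cylinder is absent (z outside [0, 24.5]); the cylinder at (0, -1.5) does not reach this height (z outside [20, 25.5]); the r=3.5 cylinder at (7.5, 16) contributes a regular 24-gon of circumradius 3.5 (perimeter = 2·24·3.500·sin(180°/24) = 21.93 mm); the cube at (12.5, -4) is not intersected at this z (z outside [0.5, 25.5]); Combining (union): only the r=3.5 cylinder at (7.5, 16) is present, so the union is just that shape — boundary = 21.93 mm; (whole slice rotated 15° about Z — lengths, areas and connectivity unchanged). So its perimeter = 21.93 mm. Layer 18 is larger (168.79 vs 21.93 mm).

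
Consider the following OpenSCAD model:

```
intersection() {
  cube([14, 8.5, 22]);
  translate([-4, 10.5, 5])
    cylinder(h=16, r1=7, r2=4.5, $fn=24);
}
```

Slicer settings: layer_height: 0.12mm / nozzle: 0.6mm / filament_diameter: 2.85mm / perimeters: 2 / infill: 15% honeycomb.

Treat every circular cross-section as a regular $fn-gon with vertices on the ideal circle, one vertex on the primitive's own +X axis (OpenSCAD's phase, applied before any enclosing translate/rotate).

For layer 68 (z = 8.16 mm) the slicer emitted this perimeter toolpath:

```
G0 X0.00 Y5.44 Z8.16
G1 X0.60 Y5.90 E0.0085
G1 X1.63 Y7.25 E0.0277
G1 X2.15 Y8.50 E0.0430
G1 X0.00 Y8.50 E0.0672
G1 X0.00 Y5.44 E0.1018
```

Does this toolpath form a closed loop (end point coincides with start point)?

yes

Start point (G0): (0.00, 5.44). End point (last G1): the path returns to the start — closed.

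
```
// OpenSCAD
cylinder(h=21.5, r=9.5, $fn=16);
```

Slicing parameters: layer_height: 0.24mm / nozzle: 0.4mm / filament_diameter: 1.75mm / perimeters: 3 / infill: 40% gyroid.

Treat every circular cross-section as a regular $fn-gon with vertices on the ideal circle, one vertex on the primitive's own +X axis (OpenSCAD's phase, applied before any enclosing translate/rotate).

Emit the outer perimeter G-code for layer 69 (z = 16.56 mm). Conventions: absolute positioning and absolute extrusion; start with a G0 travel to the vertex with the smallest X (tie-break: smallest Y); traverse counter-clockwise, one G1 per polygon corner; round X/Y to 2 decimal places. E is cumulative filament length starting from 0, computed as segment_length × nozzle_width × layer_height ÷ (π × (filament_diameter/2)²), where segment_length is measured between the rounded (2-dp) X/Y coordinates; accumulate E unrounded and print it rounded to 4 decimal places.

G0 X-9.50 Y0.00 Z16.56
G1 X-8.78 Y-3.64 E0.1481
G1 X-6.72 Y-6.72 E0.2960
G1 X-3.64 Y-8.78 E0.4439
G1 X0.00 Y-9.50 E0.5920
G1 X3.64 Y-8.78 E0.7401
G1 X6.72 Y-6.72 E0.8880
G1 X8.78 Y-3.64 E1.0358
G1 X9.50 Y0.00 E1.1839
G1 X8.78 Y3.64 E1.3320
G1 X6.72 Y6.72 E1.4799
G1 X3.64 Y8.78 E1.6278
G1 X0.00 Y9.50 E1.7759
G1 X-3.64 Y8.78 E1.9240
G1 X-6.72 Y6.72 E2.0719
G1 X-8.78 Y3.64 E2.2198
G1 X-9.50 Y0.00 E2.3679

At z = 16.56 mm: the r=9.5 cylinder contributes a regular 16-gon of circumradius 9.5. The outline is a single polygon with 16 vertices. Extrusion per mm of travel: 0.4 × 0.24 / (π × 0.875²) = 0.039912. Accumulating E over each segment gives final E = 2.3679.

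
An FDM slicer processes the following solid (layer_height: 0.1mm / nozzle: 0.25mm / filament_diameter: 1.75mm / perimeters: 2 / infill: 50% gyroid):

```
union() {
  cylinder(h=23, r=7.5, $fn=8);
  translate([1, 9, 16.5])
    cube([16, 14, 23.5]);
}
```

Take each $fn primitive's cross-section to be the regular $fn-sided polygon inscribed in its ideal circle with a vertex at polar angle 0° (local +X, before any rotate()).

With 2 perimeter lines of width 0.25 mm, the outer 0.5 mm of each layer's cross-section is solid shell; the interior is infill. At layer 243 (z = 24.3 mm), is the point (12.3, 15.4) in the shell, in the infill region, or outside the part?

infill

At z = 24.3 mm: the cylinder is not intersected at this z (z outside [0, 23]); the cube at (1, 9) is present — its section is the full 16×14 rectangle; Combining (union): only the 16×14 cube at (1, 9) is present, so the union is just that shape — 1 connected region. Overall, the cross-section is a single solid region. The nearest boundary edge runs (17.00, 9.00)→(17.00, 23.00); distance from the point to it = 4.70 mm. The point is inside the cross-section and 4.70 mm from the nearest boundary — more than the 0.5 mm shell width (2 × 0.25), so it's in the infill interior.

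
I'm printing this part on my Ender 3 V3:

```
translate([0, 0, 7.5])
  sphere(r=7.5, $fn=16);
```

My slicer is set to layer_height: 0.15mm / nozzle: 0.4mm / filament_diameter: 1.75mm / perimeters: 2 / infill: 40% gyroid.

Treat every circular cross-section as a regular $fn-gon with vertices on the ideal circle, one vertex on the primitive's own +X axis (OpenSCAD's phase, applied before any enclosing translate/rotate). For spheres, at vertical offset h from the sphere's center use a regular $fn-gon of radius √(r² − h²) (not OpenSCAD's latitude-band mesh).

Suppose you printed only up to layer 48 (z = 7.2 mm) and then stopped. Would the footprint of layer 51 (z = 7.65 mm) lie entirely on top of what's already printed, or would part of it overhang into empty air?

entirely on top

Compare the two slices. At z = 7.2: the r=7.5 sphere contributes a regular 16-gon of circumradius √(7.5²−0.3²) = 7.494 (area = (16/2)·7.494²·sin(360°/16) = 171.93 mm²). At z = 7.65: the r=7.5 sphere contributes a regular 16-gon of circumradius √(7.5²−0.15²) = 7.498 (area = (16/2)·7.498²·sin(360°/16) = 172.14 mm²). Checking containment: the cross-section at z = 7.65 is a subset of the cross-section at z = 7.2.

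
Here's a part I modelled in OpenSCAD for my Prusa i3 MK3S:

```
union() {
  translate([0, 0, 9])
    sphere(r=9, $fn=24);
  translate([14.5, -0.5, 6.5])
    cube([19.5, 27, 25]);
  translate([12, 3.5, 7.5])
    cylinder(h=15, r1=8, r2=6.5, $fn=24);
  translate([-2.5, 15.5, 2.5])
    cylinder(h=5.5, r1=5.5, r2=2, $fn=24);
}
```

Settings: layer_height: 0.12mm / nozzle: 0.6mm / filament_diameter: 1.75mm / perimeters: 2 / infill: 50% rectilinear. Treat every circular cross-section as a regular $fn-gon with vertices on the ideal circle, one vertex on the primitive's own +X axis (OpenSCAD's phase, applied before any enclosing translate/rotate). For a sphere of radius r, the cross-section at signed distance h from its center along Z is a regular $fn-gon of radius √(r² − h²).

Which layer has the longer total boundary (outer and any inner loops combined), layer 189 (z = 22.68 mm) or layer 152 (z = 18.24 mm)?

Layer 189 (z = 22.68): the sphere is not intersected at this z (|z−center|=13.680 > r=9); the cube at (14.5, -0.5) is present — its section is the full 19.5×27 rectangle (perimeter 93.00 mm); the cone at (12, 3.5) does not reach this height (z outside [7.5, 22.5]); the cone at (-2.5, 15.5) does not reach this height (z outside [2.5, 8]); Combining (union): only the 19.5×27 cube at (14.5, -0.5) is present, so the union is just that shape — boundary = 93.00 mm. So its perimeter = 93.00 mm. Layer 152 (z = 18.24): the sphere does not reach this height (|z−center|=9.240 > r=9); the 19.5×27 cube at (14.5, -0.5) contributes its full rectangle (perimeter 93.00 mm); the cone at (12, 3.5): at t=0.716 of its height the radius interpolates to r₁+(r₂−r₁)t = 6.926, giving a regular 24-gon of that circumradius (perimeter = 2·24·6.926·sin(180°/24) = 43.39 mm); the cone at (-2.5, 15.5) is not intersected at this z (z outside [2.5, 8]); Merging all regions: the regions partially overlap (shared area 36.32 mm²), so the edge portions inside another operand are dropped and the merged outline is re-measured after clipping — boundary = 110.34 mm. So its perimeter = 110.34 mm. Layer 152 is larger (110.34 vs 93.00 mm).

layer 152 (z = 18.24 mm)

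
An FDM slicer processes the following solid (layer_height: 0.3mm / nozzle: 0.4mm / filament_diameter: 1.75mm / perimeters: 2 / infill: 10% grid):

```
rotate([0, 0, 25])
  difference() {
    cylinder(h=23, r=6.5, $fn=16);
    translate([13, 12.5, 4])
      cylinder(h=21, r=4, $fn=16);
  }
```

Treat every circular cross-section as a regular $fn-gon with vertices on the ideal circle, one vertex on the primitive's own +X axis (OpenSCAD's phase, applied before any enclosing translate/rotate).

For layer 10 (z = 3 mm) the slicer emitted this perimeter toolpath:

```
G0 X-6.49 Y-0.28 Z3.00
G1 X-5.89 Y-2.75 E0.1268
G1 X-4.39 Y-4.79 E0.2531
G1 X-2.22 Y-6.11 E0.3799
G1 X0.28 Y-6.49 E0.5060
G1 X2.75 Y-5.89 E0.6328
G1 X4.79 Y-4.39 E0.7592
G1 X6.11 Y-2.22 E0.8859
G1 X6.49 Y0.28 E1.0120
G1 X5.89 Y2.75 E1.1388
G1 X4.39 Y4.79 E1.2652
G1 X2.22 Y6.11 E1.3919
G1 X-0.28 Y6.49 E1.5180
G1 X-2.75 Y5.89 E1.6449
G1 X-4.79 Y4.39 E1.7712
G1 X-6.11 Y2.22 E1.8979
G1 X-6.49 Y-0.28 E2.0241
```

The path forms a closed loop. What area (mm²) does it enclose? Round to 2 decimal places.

Apply the shoelace formula to the sequence of (X, Y) vertices; enclosed area = 129.29 mm².

129.29 mm²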